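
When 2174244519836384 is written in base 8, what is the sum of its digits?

58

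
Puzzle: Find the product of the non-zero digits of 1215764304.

20160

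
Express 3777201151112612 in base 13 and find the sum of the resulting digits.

68

3777201151112612 in base 13 is C6181703A49052.
Digit sum: 12+6+1+8+1+7+0+3+10+4+9+0+5+2 = 68.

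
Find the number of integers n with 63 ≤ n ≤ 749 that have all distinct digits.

The integers in [63, 749] that have all distinct digits: 63, 64, 65, 67, 68, 69, …, 748, 749.
505 qualify.

505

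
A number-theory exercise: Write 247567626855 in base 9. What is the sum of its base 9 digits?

31

247567626855 in base 9 is 780012144400.
Digit sum: 7+8+0+0+1+2+1+4+4+4+0+0 = 31.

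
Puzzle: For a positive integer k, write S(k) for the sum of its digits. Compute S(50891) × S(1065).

276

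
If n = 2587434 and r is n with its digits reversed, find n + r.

6935286

Reverse of 2587434 is 4347852.
2587434 + 4347852 = 6935286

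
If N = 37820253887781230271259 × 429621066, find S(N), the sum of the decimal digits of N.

153

37820253887781230271259 × 429621066 = 16248377791659216523929760742094
Sum of its 32 digits: 153.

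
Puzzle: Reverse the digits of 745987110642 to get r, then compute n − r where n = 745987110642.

499975321095

Reverse of 745987110642 is 246011789547.
745987110642 − 246011789547 = 499975321095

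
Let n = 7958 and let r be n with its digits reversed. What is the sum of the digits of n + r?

Reversal of 7958 is 8597; 7958 + 8597 = 16555.
Digit sum of 16555: 1+6+5+5+5 = 22.

22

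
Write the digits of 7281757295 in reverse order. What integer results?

5927571827

Reversing 7281757295 gives 5927571827.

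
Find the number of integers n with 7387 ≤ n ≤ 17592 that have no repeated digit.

The integers in [7387, 17592] that have no repeated digit: 7389, 7390, 7391, 7392, 7394, 7395, …, 17590, 17592.
3518 qualify.

3518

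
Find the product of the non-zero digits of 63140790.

4536

6×3×1×4×7×9 = 4536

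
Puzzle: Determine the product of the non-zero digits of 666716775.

2222640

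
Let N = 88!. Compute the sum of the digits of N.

88! = 185482642257398439114796845645546284380220968949399346684421580986889562184028199319100141244804501828416633516851200000000000000000000
Sum of its 135 digits: 531.

531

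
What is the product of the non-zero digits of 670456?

5040

6×7×4×5×6 = 5040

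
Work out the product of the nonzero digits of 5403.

60

5×4×3 = 60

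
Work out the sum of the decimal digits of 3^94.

198

3^94 = 706965049015104706497203195837614914543357369
Sum of its 45 digits: 198.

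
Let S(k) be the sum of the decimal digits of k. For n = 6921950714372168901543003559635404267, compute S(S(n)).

8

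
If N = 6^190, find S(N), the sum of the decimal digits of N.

657

6^190 = 7058908832138275137441714381256286693952479239872708826426845298355115586433310071056455419650766360631319160429065827330547002683245509727355928576
Sum of its 148 digits: 657.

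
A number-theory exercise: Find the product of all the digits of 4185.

4×1×8×5 = 160

160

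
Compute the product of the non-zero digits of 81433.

8×1×4×3×3 = 288

288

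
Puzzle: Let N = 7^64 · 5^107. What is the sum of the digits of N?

581

7^64 · 5^107 = 751735439397834475300711303878727245545587361783618036836402635954634067130298500142748970020978305228709359653294086456298828125
Sum of its 129 digits: 581.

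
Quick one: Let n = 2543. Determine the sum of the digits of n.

14

2+5+4+3 = 14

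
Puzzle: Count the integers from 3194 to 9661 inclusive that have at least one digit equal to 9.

2256

The integers in [3194, 9661] that have at least one digit equal to 9: 3194, 3195, 3196, 3197, 3198, 3199, …, 9660, 9661.
2256 qualify.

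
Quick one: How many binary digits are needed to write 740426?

20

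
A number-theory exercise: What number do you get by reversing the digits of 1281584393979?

Reversing 1281584393979 gives 9793934851821.

9793934851821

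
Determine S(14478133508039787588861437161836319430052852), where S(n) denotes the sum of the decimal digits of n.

195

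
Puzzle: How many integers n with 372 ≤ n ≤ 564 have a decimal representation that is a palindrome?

The integers in [372, 564] that have a decimal representation that is a palindrome: 373, 383, 393, 404, 414, 424, …, 545, 555.
19 qualify.

19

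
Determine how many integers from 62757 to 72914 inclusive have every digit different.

3089

The integers in [62757, 72914] that have every digit different: 62758, 62759, 62780, 62781, 62783, 62784, …, 72913, 72914.
3089 qualify.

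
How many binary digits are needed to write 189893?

189893 in base 2 is 101110010111000101, which has 18 digits.

18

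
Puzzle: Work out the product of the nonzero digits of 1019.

1×1×9 = 9

9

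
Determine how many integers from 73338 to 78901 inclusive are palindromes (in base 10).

55

The integers in [73338, 78901] that are palindromes (in base 10): 73437, 73537, 73637, 73737, 73837, 73937, …, 78787, 78887.
55 qualify.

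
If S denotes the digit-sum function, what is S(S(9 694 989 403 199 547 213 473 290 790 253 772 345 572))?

First digit sum: 195.
1+9+5 = 15.

15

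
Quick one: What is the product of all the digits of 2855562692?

2592000

2×8×5×5×5×6×2×6×9×2 = 2592000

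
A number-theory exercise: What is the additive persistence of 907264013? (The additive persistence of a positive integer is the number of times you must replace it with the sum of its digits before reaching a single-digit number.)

2

907264013 → 32 → 5 (2 steps)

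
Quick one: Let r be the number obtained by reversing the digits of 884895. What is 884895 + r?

1483383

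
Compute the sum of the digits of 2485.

2+4+8+5 = 19

19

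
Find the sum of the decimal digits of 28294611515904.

2+8+2+9+4+6+1+1+5+1+5+9+0+4 = 57

57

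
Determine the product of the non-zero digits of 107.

1×7 = 7

7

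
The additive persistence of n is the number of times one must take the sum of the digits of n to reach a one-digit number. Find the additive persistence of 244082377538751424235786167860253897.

244082377538751424235786167860253897 → 169 → 16 → 7 (3 steps)

3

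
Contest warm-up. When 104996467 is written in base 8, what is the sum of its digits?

30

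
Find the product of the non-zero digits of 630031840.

1728

6×3×3×1×8×4 = 1728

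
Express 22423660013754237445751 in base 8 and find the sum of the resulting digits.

22423660013754237445751 in base 8 is 4577133135215676013363167.
Digit sum: 4+5+7+7+1+3+3+1+3+5+2+1+5+6+7+6+0+1+3+3+6+3+1+6+7 = 96.

96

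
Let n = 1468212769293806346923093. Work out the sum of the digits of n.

1+4+6+8+2+1+2+7+6+9+2+9+3+8+0+6+3+4+6+9+2+3+0+9+3 = 113

113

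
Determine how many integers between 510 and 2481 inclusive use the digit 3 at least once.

The integers in [510, 2481] that use the digit 3 at least once: 513, 523, 530, 531, 532, 533, …, 2463, 2473.
539 qualify.

539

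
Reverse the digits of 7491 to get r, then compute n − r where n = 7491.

5544

Reverse of 7491 is 1947.
7491 − 1947 = 5544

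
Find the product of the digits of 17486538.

1×7×4×8×6×5×3×8 = 161280

161280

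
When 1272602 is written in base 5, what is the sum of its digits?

14

1272602 in base 5 is 311210402.
Digit sum: 3+1+1+2+1+0+4+0+2 = 14.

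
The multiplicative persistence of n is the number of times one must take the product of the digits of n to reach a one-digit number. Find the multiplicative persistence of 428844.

4

428844 → 8192 → 144 → 16 → 6 (4 steps)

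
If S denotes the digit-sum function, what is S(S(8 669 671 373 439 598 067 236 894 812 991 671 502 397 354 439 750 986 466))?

First digit sum: 288.
2+8+8 = 18.

18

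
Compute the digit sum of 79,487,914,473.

63

7+9+4+8+7+9+1+4+4+7+3 = 63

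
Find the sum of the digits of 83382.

24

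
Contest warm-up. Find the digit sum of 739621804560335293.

76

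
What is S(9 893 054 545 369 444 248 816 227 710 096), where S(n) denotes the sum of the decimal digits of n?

145

9+8+9+3+0+5+4+5+4+5+3+6+9+4+4+4+2+4+8+8+1+6+2+2+7+7+1+0+0+9+6 = 145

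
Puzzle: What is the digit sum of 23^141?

23^141 = 1008381521059525163053814533892586002468978626111685238889480631790249947023415129727726931839756103316749525798840325221830303559543052503012160638029039155341341666674622276069681373795447223
Sum of its 193 digits: 818.

818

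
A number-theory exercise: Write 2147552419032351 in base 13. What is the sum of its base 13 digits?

2147552419032351 in base 13 is 7123C42A229306.
Digit sum: 7+1+2+3+12+4+2+10+2+2+9+3+0+6 = 63.

63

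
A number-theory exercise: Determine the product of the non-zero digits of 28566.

2×8×5×6×6 = 2880

2880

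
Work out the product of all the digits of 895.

360

8×9×5 = 360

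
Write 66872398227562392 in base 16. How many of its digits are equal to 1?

2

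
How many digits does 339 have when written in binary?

339 in base 2 is 101010011, which has 9 digits.

9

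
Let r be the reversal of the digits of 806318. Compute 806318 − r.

Reverse of 806318 is 813608.
806318 − 813608 = -7290

-7290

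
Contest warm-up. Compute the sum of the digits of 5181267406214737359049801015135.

118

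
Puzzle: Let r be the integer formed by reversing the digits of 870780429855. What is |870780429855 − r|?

311856342777

Reverse of 870780429855 is 558924087078.
|870780429855 − 558924087078| = 311856342777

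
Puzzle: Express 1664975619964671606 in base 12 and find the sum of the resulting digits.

1664975619964671606 in base 12 is 90096119724405846.
Digit sum: 9+0+0+9+6+1+1+9+7+2+4+4+0+5+8+4+6 = 75.

75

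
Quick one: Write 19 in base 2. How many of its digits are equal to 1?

19 in base 2 is 10011.
The digit 1 appears 3 times.

3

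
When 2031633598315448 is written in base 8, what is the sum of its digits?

71

2031633598315448 in base 8 is 71574121674175670.
Digit sum: 7+1+5+7+4+1+2+1+6+7+4+1+7+5+6+7+0 = 71.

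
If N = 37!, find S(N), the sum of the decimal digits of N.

153

37! = 13763753091226345046315979581580902400000000
Sum of its 44 digits: 153.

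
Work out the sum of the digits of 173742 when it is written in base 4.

18

173742 in base 4 is 222122232.
Digit sum: 2+2+2+1+2+2+2+3+2 = 18.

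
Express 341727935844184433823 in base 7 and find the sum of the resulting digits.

87

341727935844184433823 in base 7 is 1532550165164035106436456.
Digit sum: 1+5+3+2+5+5+0+1+6+5+1+6+4+0+3+5+1+0+6+4+3+6+4+5+6 = 87.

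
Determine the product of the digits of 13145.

1×3×1×4×5 = 60

60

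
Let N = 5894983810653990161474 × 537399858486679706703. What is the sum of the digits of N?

195

5894983810653990161474 × 537399858486679706703 = 3167963465626722191897541889094813930160222
Sum of its 43 digits: 195.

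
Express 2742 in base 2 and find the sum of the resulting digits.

2742 in base 2 is 101010110110.
Digit sum: 1+0+1+0+1+0+1+1+0+1+1+0 = 7.

7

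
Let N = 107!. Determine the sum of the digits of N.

107! = 12265202031961379393517517010387338887131568154382945052653251412013535324922144249034658613287059061933743916719318560380966506520420000368175349760000000000000000000000000
Sum of its 173 digits: 594.

594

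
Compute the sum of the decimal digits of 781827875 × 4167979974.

781827875 × 4167979974 = 3258642926114975250
Sum of its 19 digits: 81.

81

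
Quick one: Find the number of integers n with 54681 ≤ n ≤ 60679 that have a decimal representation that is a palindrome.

60

The integers in [54681, 60679] that have a decimal representation that is a palindrome: 54745, 54845, 54945, 55055, 55155, 55255, …, 60506, 60606.
60 qualify.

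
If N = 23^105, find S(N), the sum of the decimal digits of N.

23^105 = 95812634498639204060954528695007768232770673673906862736268992021511343875293675573106571231952148162000507429738040443119496967638609689904343
Sum of its 143 digits: 647.

647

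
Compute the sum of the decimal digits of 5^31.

104

5^31 = 4656612873077392578125
Sum of its 22 digits: 104.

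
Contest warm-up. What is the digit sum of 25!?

72

25! = 15511210043330985984000000
Sum of its 26 digits: 72.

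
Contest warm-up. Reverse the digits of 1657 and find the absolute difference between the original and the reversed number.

Reverse of 1657 is 7561.
|1657 − 7561| = 5904

5904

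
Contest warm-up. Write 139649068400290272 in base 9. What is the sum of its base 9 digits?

139649068400290272 in base 9 is 833235276032835570.
Digit sum: 8+3+3+2+3+5+2+7+6+0+3+2+8+3+5+5+7+0 = 72.

72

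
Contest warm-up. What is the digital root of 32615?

8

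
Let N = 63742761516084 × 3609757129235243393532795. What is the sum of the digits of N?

63742761516084 × 3609757129235243393532795 = 230095887819826130695031248854973974780
Sum of its 39 digits: 189.

189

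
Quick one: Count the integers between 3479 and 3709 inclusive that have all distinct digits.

The integers in [3479, 3709] that have all distinct digits: 3479, 3480, 3481, 3482, 3485, 3486, …, 3708, 3709.
134 qualify.

134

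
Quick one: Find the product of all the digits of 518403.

0

5×1×8×4×0×3 = 0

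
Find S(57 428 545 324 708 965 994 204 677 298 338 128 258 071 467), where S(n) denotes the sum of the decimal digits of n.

216

5+7+4+2+8+5+4+5+3+2+4+7+0+8+9+6+5+9+9+4+2+0+4+6+7+7+2+9+8+3+3+8+1+2+8+2+5+8+0+7+1+4+6+7 = 216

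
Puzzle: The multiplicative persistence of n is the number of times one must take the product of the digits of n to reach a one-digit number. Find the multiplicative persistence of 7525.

2

7525 → 350 → 0 (2 steps)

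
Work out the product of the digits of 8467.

1344

8×4×6×7 = 1344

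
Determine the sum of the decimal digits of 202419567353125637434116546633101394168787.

172

2+0+2+4+1+9+5+6+7+3+5+3+1+2+5+6+3+7+4+3+4+1+1+6+5+4+6+6+3+3+1+0+1+3+9+4+1+6+8+7+8+7 = 172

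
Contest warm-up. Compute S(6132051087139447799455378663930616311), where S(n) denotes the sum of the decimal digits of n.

163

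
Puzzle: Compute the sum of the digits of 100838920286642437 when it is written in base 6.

52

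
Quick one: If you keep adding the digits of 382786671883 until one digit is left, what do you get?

4

3+8+2+7+8+6+6+7+1+8+8+3 = 67
6+7 = 13
1+3 = 4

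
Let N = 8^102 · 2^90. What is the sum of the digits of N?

541

8^102 · 2^90 = 161390617380431786853494948250188242145606612051826469551916209783790476376052574664352834580008614464743948248296718336
Sum of its 120 digits: 541.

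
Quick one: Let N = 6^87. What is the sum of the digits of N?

6^87 = 50021738714629030177311081962496059484833406150976385567830453518336
Sum of its 68 digits: 288.

288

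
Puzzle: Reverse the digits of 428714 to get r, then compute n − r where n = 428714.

10890

Reverse of 428714 is 417824.
428714 − 417824 = 10890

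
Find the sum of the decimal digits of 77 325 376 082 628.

66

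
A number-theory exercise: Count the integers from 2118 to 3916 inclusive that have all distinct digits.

The integers in [2118, 3916] that have all distinct digits: 2130, 2134, 2135, 2136, 2137, 2138, …, 3915, 3916.
901 qualify.

901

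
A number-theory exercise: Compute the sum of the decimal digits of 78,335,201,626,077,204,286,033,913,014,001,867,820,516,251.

7+8+3+3+5+2+0+1+6+2+6+0+7+7+2+0+4+2+8+6+0+3+3+9+1+3+0+1+4+0+0+1+8+6+7+8+2+0+5+1+6+2+5+1 = 155

155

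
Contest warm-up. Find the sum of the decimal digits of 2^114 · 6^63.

360

2^114 · 6^63 = 219254380972567726718711808574302504436017889577773001156960643000982219148067078144
Sum of its 84 digits: 360.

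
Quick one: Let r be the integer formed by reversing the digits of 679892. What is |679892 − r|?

380916

Reverse of 679892 is 298976.
|679892 − 298976| = 380916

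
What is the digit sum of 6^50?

6^50 = 808281277464764060643139600456536293376
Sum of its 39 digits: 171.

171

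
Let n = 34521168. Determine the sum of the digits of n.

3+4+5+2+1+1+6+8 = 30

30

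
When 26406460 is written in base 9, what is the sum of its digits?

26406460 in base 9 is 54616761.
Digit sum: 5+4+6+1+6+7+6+1 = 36.

36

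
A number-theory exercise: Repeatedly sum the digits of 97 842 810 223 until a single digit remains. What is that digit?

1

9+7+8+4+2+8+1+0+2+2+3 = 46
4+6 = 10
1+0 = 1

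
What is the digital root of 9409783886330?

5

9+4+0+9+7+8+3+8+8+6+3+3+0 = 68
6+8 = 14
1+4 = 5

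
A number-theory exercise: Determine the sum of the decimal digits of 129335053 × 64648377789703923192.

132

129335053 × 64648377789703923192 = 8361301367795379760345249176
Sum of its 28 digits: 132.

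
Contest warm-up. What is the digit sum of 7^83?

7^83 = 13903921949820524683398592075392719113700201232097144724944011875664343
Sum of its 71 digits: 292.

292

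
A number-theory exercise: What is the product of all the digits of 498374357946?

4×9×8×3×7×4×3×5×7×9×4×6 = 548674560

548674560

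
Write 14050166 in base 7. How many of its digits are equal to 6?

14050166 in base 7 is 230265404.
The digit 6 appears 1 time.

1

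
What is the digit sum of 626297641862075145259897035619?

6+2+6+2+9+7+6+4+1+8+6+2+0+7+5+1+4+5+2+5+9+8+9+7+0+3+5+6+1+9 = 145

145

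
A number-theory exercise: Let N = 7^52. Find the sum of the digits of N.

196

7^52 = 88124787089723195184393736687912818113311201
Sum of its 44 digits: 196.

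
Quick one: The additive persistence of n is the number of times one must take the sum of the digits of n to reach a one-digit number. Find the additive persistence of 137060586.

137060586 → 36 → 9 (2 steps)

2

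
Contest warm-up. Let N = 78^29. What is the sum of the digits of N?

252

78^29 = 7425803930678705826362025654596757993811865030054903808
Sum of its 55 digits: 252.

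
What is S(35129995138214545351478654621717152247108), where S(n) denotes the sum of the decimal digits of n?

173

3+5+1+2+9+9+9+5+1+3+8+2+1+4+5+4+5+3+5+1+4+7+8+6+5+4+6+2+1+7+1+7+1+5+2+2+4+7+1+0+8 = 173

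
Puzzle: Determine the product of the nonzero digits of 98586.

17280

9×8×5×8×6 = 17280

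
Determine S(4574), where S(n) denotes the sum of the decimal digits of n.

20

4+5+7+4 = 20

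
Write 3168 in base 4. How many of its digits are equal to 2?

1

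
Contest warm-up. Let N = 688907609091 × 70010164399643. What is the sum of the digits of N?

688907609091 × 70010164399643 = 48230534968625904543954513
Sum of its 26 digits: 117.

117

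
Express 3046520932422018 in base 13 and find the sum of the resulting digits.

114

3046520932422018 in base 13 is A09BB8CA7C552C.
Digit sum: 10+0+9+11+11+8+12+10+7+12+5+5+2+12 = 114.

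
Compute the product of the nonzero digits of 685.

240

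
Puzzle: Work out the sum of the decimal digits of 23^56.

23^56 = 18061708005752857061620870906539210750802836284237842525970767008798325863361
Sum of its 77 digits: 331.

331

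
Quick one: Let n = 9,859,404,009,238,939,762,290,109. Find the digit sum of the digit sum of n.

10

First digit sum: 118.
1+1+8 = 10.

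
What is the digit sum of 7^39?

136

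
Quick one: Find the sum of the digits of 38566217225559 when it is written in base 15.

38566217225559 in base 15 is 46D2E0D1B159.
Digit sum: 4+6+13+2+14+0+13+1+11+1+5+9 = 79.

79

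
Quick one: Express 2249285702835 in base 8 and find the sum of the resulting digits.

45

2249285702835 in base 8 is 40566370012263.
Digit sum: 4+0+5+6+6+3+7+0+0+1+2+2+6+3 = 45.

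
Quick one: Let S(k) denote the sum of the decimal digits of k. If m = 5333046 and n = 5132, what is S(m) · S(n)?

S(5333046) = 5+3+3+3+0+4+6 = 24.
S(5132) = 5+1+3+2 = 11.
24 · 11 = 264.

264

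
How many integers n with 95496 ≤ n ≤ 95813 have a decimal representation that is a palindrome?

The integers in [95496, 95813] that have a decimal representation that is a palindrome: 95559, 95659, 95759.
3 qualify.

3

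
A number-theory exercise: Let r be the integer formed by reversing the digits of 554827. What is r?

728455

Reversing 554827 gives 728455.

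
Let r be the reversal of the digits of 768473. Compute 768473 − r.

393606

Reverse of 768473 is 374867.
768473 − 374867 = 393606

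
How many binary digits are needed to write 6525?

6525 in base 2 is 1100101111101, which has 13 digits.

13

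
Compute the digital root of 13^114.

1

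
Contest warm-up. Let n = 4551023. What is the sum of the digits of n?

20

4+5+5+1+0+2+3 = 20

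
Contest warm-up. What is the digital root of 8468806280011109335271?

8+4+6+8+8+0+6+2+8+0+0+1+1+1+0+9+3+3+5+2+7+1 = 83
8+3 = 11
1+1 = 2

2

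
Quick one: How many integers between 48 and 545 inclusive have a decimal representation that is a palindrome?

The integers in [48, 545] that have a decimal representation that is a palindrome: 55, 66, 77, 88, 99, 101, …, 535, 545.
50 qualify.

50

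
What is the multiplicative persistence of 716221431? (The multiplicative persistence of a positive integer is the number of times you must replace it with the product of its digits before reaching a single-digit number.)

716221431 → 2016 → 0 (2 steps)

2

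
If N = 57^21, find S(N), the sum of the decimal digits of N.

180

57^21 = 7470883585889191117843855730528460057
Sum of its 37 digits: 180.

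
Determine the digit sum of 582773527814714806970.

101

5+8+2+7+7+3+5+2+7+8+1+4+7+1+4+8+0+6+9+7+0 = 101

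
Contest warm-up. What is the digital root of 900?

9+0+0 = 9

9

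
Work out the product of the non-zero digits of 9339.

9×3×3×9 = 729

729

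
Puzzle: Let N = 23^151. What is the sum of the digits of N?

887

23^151 = 41773728389808854414872132941545508201344277054875430267528136780644386624470035060837725798055037712000512432270661957442167153861571944682424430021122117042444985808776878883812066858043561963552456746727
Sum of its 206 digits: 887.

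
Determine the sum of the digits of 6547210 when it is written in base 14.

33

6547210 in base 14 is C2601C.
Digit sum: 12+2+6+0+1+12 = 33.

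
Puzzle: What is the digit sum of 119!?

119! = 55745857612076058813234317117419771556272886109483581752463927935846946310374691578057284710599874844234646982443450754604453404911734348832487342619913750049708004343808000000000000000000000000000
Sum of its 197 digits: 774.

774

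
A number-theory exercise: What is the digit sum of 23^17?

23^17 = 141050039560662968926103
Sum of its 24 digits: 92.

92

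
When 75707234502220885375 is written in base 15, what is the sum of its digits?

133

75707234502220885375 in base 15 is B7D51D72E33DBA46A.
Digit sum: 11+7+13+5+1+13+7+2+14+3+3+13+11+10+4+6+10 = 133.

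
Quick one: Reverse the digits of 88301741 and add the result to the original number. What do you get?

103012129

Reverse of 88301741 is 14710388.
88301741 + 14710388 = 103012129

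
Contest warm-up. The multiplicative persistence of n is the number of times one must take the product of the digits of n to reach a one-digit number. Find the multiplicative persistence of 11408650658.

11408650658 → 0 (1 step)

1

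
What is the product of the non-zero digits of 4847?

896

4×8×4×7 = 896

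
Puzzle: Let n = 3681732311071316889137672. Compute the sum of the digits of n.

3+6+8+1+7+3+2+3+1+1+0+7+1+3+1+6+8+8+9+1+3+7+6+7+2 = 104

104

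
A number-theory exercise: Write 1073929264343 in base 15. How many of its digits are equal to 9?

1

1073929264343 in base 15 is 1CE06CC8798.
The digit 9 appears 1 time.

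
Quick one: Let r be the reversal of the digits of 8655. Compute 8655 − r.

3087

Reverse of 8655 is 5568.
8655 − 5568 = 3087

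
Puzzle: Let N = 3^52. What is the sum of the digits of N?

117

3^52 = 6461081889226673298932241
Sum of its 25 digits: 117.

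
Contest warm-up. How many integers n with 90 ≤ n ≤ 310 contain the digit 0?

50

The integers in [90, 310] that contain the digit 0: 90, 100, 101, 102, 103, 104, …, 309, 310.
50 qualify.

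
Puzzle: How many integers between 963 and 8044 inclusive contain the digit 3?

2644

The integers in [963, 8044] that contain the digit 3: 963, 973, 983, 993, 1003, 1013, …, 8039, 8043.
2644 qualify.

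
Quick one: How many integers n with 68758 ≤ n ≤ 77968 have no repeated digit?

2737

The integers in [68758, 77968] that have no repeated digit: 68759, 68790, 68791, 68792, 68793, 68794, …, 76984, 76985.
2737 qualify.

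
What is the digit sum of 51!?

51! = 1551118753287382280224243016469303211063259720016986112000000000000
Sum of its 67 digits: 198.

198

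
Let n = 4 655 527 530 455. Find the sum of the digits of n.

56

4+6+5+5+5+2+7+5+3+0+4+5+5 = 56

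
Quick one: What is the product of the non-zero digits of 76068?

7×6×6×8 = 2016

2016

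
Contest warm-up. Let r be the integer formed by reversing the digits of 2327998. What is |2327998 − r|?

6669234

Reverse of 2327998 is 8997232.
|2327998 − 8997232| = 6669234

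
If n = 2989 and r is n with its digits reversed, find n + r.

Reverse of 2989 is 9892.
2989 + 9892 = 12881

12881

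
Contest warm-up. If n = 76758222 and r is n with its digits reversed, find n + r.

99043989

Reverse of 76758222 is 22285767.
76758222 + 22285767 = 99043989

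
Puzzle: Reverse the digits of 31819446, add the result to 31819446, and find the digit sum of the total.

Reversal of 31819446 is 64491813; 31819446 + 64491813 = 96311259.
Digit sum of 96311259: 9+6+3+1+1+2+5+9 = 36.

36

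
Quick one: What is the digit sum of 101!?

101! = 9425947759838359420851623124482936749562312794702543768327889353416977599316221476503087861591808346911623490003549599583369706302603264000000000000000000000000
Sum of its 160 digits: 639.

639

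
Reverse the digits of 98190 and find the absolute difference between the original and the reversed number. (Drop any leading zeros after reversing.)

Reverse of 98190 is 9189.
|98190 − 9189| = 89001

89001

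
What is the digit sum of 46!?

46! = 5502622159812088949850305428800254892961651752960000000000
Sum of its 58 digits: 216.

216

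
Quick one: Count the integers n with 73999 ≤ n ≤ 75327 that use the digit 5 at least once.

The integers in [73999, 75327] that use the digit 5 at least once: 74005, 74015, 74025, 74035, 74045, 74050, …, 75326, 75327.
599 qualify.

599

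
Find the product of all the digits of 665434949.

6×6×5×4×3×4×9×4×9 = 2799360

2799360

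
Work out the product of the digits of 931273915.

9×3×1×2×7×3×9×1×5 = 51030

51030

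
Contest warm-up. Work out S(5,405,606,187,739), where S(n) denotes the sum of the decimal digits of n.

61

5+4+0+5+6+0+6+1+8+7+7+3+9 = 61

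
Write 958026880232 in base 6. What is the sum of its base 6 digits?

958026880232 in base 6 is 2012040024514412.
Digit sum: 2+0+1+2+0+4+0+0+2+4+5+1+4+4+1+2 = 32.

32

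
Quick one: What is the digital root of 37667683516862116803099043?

3+7+6+6+7+6+8+3+5+1+6+8+6+2+1+1+6+8+0+3+0+9+9+0+4+3 = 118
1+1+8 = 10
1+0 = 1

1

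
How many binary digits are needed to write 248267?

18

248267 in base 2 is 111100100111001011, which has 18 digits.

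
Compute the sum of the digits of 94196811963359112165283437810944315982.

9+4+1+9+6+8+1+1+9+6+3+3+5+9+1+1+2+1+6+5+2+8+3+4+3+7+8+1+0+9+4+4+3+1+5+9+8+2 = 171

171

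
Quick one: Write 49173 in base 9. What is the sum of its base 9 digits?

49173 in base 9 is 74406.
Digit sum: 7+4+4+0+6 = 21.

21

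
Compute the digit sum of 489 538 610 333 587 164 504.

93

4+8+9+5+3+8+6+1+0+3+3+3+5+8+7+1+6+4+5+0+4 = 93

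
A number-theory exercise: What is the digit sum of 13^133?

679

13^133 = 14271376276164604420193286714828883608207728770201760647866120065582994888986242465012563473349463772788717720324507874983163683035744195473537090653
Sum of its 149 digits: 679.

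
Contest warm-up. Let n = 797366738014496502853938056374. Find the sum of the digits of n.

148

7+9+7+3+6+6+7+3+8+0+1+4+4+9+6+5+0+2+8+5+3+9+3+8+0+5+6+3+7+4 = 148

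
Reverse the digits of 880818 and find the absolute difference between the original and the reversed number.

62730

Reverse of 880818 is 818088.
|880818 − 818088| = 62730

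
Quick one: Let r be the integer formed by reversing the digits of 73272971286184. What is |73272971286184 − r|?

25104753358947

Reverse of 73272971286184 is 48168217927237.
|73272971286184 − 48168217927237| = 25104753358947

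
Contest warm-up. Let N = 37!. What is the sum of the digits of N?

153

37! = 13763753091226345046315979581580902400000000
Sum of its 44 digits: 153.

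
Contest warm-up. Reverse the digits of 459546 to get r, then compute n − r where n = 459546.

Reverse of 459546 is 645954.
459546 − 645954 = -186408

-186408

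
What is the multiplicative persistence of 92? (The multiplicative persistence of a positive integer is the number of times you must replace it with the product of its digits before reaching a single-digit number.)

92 → 18 → 8 (2 steps)

2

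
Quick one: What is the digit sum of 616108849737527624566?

103

6+1+6+1+0+8+8+4+9+7+3+7+5+2+7+6+2+4+5+6+6 = 103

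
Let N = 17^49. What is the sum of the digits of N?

305

17^49 = 1958831807773342257691221904789587637189069813834520650586897
Sum of its 61 digits: 305.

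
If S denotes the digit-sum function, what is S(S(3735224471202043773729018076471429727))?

14

First digit sum: 149.
1+4+9 = 14.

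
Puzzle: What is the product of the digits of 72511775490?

7×2×5×1×1×7×7×5×4×9×0 = 0

0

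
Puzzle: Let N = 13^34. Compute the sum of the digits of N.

13^34 = 74829695578286078013428929473144712489
Sum of its 38 digits: 193.

193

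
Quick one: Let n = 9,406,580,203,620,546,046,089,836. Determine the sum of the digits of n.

9+4+0+6+5+8+0+2+0+3+6+2+0+5+4+6+0+4+6+0+8+9+8+3+6 = 104

104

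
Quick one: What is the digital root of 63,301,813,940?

2

6+3+3+0+1+8+1+3+9+4+0 = 38
3+8 = 11
1+1 = 2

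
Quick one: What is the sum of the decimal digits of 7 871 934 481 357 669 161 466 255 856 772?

159

7+8+7+1+9+3+4+4+8+1+3+5+7+6+6+9+1+6+1+4+6+6+2+5+5+8+5+6+7+7+2 = 159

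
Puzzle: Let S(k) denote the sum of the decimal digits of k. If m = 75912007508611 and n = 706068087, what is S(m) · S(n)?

S(75912007508611) = 7+5+9+1+2+0+0+7+5+0+8+6+1+1 = 52.
S(706068087) = 7+0+6+0+6+8+0+8+7 = 42.
52 · 42 = 2184.

2184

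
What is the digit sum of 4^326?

907

4^326 = 18687756769780511615554238896948393266762663965690101475652372553315431084886742575128218875155953253493318900013442692344580934538753794040842900765582189315080170186179645235539452691442089066496
Sum of its 197 digits: 907.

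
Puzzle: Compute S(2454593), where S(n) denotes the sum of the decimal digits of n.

32

2+4+5+4+5+9+3 = 32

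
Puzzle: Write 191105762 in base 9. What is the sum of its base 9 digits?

42

191105762 in base 9 is 438534735.
Digit sum: 4+3+8+5+3+4+7+3+5 = 42.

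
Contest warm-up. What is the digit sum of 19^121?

685

19^121 = 53602582669602114953473320188293375192182637030324921512152492159989524182395964857880875848533356483422386593181764175455511190931131712857318178760138419
Sum of its 155 digits: 685.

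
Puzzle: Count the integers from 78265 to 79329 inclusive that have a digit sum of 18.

7

The integers in [78265, 79329] that have a digit sum of 18: 78300, 79002, 79011, 79020, 79101, 79110, 79200.
7 qualify.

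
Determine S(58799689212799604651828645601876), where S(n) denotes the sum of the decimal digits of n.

5+8+7+9+9+6+8+9+2+1+2+7+9+9+6+0+4+6+5+1+8+2+8+6+4+5+6+0+1+8+7+6 = 174

174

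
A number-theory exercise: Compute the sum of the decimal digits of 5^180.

586

5^180 = 652530446799852452671029410925654755570116425806896654775863645546972324459748622722289612685386828161426819860935211181640625
Sum of its 126 digits: 586.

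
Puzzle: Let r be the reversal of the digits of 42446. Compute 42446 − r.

-21978

Reverse of 42446 is 64424.
42446 − 64424 = -21978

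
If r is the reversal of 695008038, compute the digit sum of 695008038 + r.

42

Reversal of 695008038 is 830800596; 695008038 + 830800596 = 1525808634.
Digit sum of 1525808634: 1+5+2+5+8+0+8+6+3+4 = 42.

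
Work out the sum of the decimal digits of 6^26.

99

6^26 = 170581728179578208256
Sum of its 21 digits: 99.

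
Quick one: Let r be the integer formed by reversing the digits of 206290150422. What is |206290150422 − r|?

Reverse of 206290150422 is 224051092602.
|206290150422 − 224051092602| = 17760942180

17760942180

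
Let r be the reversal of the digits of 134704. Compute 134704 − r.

-272727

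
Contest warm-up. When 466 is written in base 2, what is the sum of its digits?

5

466 in base 2 is 111010010.
Digit sum: 1+1+1+0+1+0+0+1+0 = 5.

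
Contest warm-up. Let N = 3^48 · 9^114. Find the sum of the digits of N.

3^48 · 9^114 = 484692503355779623124105648282456899771991010299325636103104170778993493912772657112450724999952351524853984666615135529492328107921
Sum of its 132 digits: 603.

603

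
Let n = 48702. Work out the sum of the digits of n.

21

4+8+7+0+2 = 21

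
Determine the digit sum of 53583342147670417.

70

5+3+5+8+3+3+4+2+1+4+7+6+7+0+4+1+7 = 70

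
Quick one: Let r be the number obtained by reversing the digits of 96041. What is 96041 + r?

Reverse of 96041 is 14069.
96041 + 14069 = 110110

110110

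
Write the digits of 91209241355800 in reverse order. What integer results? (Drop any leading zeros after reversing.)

855314290219

Reversing 91209241355800 gives 855314290219.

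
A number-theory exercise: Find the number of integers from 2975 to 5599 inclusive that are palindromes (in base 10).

The integers in [2975, 5599] that are palindromes (in base 10): 2992, 3003, 3113, 3223, 3333, 3443, …, 5445, 5555.
27 qualify.

27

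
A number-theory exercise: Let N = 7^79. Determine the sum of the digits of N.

7^79 = 5790887942449198118866552301288096257267888893001726249456064921143
Sum of its 67 digits: 322.

322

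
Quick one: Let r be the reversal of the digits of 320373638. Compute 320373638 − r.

Reverse of 320373638 is 836373023.
320373638 − 836373023 = -515999385

-515999385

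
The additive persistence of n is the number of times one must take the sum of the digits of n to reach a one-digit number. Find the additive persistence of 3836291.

3836291 → 32 → 5 (2 steps)

2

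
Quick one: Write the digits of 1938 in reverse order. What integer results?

Reversing 1938 gives 8391.

8391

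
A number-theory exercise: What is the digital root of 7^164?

4

The digital root of n equals n mod 9 (or 9 when 9 | n), so we need 7^164 mod 9.
7^164 ≡ 4 (mod 9), so the digital root is 4.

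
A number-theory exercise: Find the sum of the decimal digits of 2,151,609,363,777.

2+1+5+1+6+0+9+3+6+3+7+7+7 = 57

57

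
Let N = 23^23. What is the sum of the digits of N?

146

23^23 = 20880467999847912034355032910567
Sum of its 32 digits: 146.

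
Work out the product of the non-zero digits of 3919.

3×9×1×9 = 243

243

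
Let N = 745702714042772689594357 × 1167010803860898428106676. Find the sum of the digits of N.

202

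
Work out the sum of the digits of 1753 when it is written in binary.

7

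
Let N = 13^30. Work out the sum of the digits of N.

163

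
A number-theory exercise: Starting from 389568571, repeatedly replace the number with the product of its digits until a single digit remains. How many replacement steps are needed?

2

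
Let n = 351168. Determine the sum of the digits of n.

24

3+5+1+1+6+8 = 24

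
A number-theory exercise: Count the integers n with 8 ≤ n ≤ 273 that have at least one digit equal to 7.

The integers in [8, 273] that have at least one digit equal to 7: 17, 27, 37, 47, 57, 67, …, 272, 273.
48 qualify.

48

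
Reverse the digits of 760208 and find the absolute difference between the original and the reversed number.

Reverse of 760208 is 802067.
|760208 − 802067| = 41859

41859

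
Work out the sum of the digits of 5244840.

5+2+4+4+8+4+0 = 27

27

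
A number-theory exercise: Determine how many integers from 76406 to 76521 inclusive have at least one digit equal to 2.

22

The integers in [76406, 76521] that have at least one digit equal to 2: 76412, 76420, 76421, 76422, 76423, 76424, …, 76520, 76521.
22 qualify.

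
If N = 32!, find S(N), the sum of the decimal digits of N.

108

32! = 263130836933693530167218012160000000
Sum of its 36 digits: 108.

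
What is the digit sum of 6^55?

6^55 = 6285195213566005335561053533150026217291776
Sum of its 43 digits: 162.

162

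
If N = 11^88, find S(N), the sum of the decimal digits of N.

466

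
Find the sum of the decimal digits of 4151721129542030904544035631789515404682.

4+1+5+1+7+2+1+1+2+9+5+4+2+0+3+0+9+0+4+5+4+4+0+3+5+6+3+1+7+8+9+5+1+5+4+0+4+6+8+2 = 150

150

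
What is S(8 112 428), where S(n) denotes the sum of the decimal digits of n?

26

8+1+1+2+4+2+8 = 26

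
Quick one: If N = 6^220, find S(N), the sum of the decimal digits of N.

6^220 = 1560540644472112700229908713687039290724405570720859378768125102603946640200985279456494775904030184318766879328014554694809337297039224216933000405473714240874117622398976
Sum of its 172 digits: 738.

738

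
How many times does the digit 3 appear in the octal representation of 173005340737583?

1

173005340737583 in base 8 is 4725436170200057.
The digit 3 appears 1 time.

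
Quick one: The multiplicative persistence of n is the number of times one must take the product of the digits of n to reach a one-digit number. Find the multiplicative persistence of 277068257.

277068257 → 0 (1 step)

1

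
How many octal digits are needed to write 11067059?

11067059 in base 8 is 52157263, which has 8 digits.

8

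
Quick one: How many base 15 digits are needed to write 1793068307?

8

1793068307 in base 15 is A7639772, which has 8 digits.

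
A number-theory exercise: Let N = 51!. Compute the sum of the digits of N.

51! = 1551118753287382280224243016469303211063259720016986112000000000000
Sum of its 67 digits: 198.

198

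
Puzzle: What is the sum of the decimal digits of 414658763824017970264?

4+1+4+6+5+8+7+6+3+8+2+4+0+1+7+9+7+0+2+6+4 = 94

94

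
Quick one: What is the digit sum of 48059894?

47

4+8+0+5+9+8+9+4 = 47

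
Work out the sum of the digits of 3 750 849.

3+7+5+0+8+4+9 = 36

36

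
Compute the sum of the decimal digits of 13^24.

13^24 = 542800770374370512771595361
Sum of its 27 digits: 109.

109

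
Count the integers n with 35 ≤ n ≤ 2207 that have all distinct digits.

The integers in [35, 2207] that have all distinct digits: 35, 36, 37, 38, 39, 40, …, 2197, 2198.
1323 qualify.

1323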